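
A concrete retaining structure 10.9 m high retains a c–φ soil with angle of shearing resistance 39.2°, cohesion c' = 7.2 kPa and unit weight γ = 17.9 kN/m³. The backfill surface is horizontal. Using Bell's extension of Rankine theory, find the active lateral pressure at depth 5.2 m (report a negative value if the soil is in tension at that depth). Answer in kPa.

K_a = (1 − sin φ)/(1 + sin φ) = 0.2255.
σ_a = K_a γ z − 2c√K_a = 0.2255×17.9×5.2 − 2×7.2×0.4748 = 14.15 kPa.

14.1 kPa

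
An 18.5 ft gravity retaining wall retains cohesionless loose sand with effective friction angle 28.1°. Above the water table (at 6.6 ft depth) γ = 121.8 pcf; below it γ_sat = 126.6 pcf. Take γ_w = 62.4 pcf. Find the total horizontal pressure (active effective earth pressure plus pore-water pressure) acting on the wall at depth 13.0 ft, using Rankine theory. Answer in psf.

K_a = (1 − sin φ)/(1 + sin φ) = 0.3596.
γ' = 126.6 − 62.4 = 64.20 pcf.
Effective vertical stress at 13.0 ft: σ'_v = 121.8×6.6 + 64.20×6.40 = 1215 psf.
σ'_h = K_a σ'_v = 0.3596 × 1215 = 436.8 psf; u = γ_w × 6.40 = 399.4 psf.
Total σ_h = 436.8 + 399.4 = 836.2 psf.

836 psf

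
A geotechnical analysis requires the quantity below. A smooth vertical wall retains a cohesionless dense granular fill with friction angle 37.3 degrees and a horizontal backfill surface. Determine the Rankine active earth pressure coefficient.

K_a = (1 − sin φ)/(1 + sin φ) = (1 − sin 37.3°)/(1 + sin 37.3°) = 0.2453.

0.245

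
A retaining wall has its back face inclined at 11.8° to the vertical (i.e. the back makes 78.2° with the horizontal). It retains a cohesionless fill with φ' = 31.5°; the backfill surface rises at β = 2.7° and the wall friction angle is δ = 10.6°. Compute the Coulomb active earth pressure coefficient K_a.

K_a = sin²(α+φ) / [sin²α · sin(α−δ) · (1 + √{sin(φ+δ)sin(φ−β) / (sin(α−δ)sin(α+β))})²].
With α = 78.2°, φ = 31.5°, δ = 10.6°, β = 2.7°: K_a = 0.3934.

0.393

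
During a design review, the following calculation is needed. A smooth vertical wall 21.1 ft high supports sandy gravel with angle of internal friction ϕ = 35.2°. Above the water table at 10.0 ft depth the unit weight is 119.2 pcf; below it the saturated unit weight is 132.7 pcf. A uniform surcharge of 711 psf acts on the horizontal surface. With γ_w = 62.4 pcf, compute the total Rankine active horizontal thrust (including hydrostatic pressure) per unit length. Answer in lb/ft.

K_a = tan²(45° − φ/2) = 0.2687.
γ' = 132.7 − 62.4 = 70.30 pcf. h₂ = H − d_w = 11.1 ft.
σ'_h: at surface K_a·q = 191.0; at WT K_a(q+γd_w) = 511.3; at base K_a(q+γd_w+γ'h₂) = 721.0 psf.
P₁ = ½(191.0+511.3)×10.0 = 3512; P₂ = ½(511.3+721.0)×11.1 = 6839; P_w = ½γ_w h₂² = 3844.
Total = 3512+6839+3844 = 14200 lb/ft.

14200 lb/ft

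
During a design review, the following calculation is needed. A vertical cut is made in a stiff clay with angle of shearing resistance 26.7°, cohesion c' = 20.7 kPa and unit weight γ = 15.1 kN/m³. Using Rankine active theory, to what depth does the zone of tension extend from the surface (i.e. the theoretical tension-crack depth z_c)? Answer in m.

4.45 m

K_a = tan²(45° − 26.7°/2) = 0.3800; √K_a = 0.6164.
The active pressure is zero where K_a γ z = 2c√K_a, so z_c = 2c/(γ√K_a) = 2×20.7/(15.1×0.6164) = 4.448 m.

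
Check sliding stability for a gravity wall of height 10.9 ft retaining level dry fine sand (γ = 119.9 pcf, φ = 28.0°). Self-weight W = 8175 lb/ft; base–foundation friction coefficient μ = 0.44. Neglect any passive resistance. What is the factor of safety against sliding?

1.40

K_a = tan²(45° − 28.0°/2) = 0.3610.
P_a = ½K_aγH² = 0.5×0.3610×119.9×10.9² = 2572 lb/ft, acting at H/3 = 3.633 ft above the base.
FS_sliding = μW / P_a = 0.44×8175 / 2572 = 1.399.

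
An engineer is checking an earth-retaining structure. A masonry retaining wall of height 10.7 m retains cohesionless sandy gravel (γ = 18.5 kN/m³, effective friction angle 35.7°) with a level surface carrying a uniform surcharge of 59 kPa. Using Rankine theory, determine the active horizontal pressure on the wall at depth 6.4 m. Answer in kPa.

46.7 kPa

K_a = (1 − sin φ)/(1 + sin φ) = 0.2630.
σ_v = γz + q = 18.5 × 6.4 + 59 = 177.4 kPa.
σ_h = K_a σ_v = 0.2630 × 177.4 = 46.65 kPa.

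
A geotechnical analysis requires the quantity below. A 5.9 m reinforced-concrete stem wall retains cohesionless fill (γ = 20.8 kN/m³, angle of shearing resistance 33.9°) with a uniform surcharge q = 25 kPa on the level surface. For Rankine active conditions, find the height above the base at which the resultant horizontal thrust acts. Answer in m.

K_a = 0.2839.
Triangular part P₁ = ½K_aγH² = 102.8 at H/3 = 1.967 m; rectangular part P₂ = K_a q H = 41.88 at H/2 = 2.950 m.
ȳ = (P₁·1.967 + P₂·2.950)/(P₁+P₂) = 2.251 m.

2.25 m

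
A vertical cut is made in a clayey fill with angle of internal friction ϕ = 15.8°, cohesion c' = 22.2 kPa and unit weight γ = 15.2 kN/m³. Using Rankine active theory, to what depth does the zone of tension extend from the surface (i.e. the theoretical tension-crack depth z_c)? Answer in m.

3.86 m

K_a = tan²(45° − 15.8°/2) = 0.5720; √K_a = 0.7563.
The active pressure is zero where K_a γ z = 2c√K_a, so z_c = 2c/(γ√K_a) = 2×22.2/(15.2×0.7563) = 3.862 m.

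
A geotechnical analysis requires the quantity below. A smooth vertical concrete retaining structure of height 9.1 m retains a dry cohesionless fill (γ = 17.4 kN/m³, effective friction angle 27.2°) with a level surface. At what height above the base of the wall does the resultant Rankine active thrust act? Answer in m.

3.03 m

K_a = 0.3726.
The pressure distribution is triangular, so the resultant acts at H/3 above the base = 9.1/3 = 3.033 m.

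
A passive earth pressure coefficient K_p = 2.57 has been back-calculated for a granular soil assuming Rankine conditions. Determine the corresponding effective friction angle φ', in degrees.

K_p = (1+sin φ)/(1−sin φ) ⇒ sin φ = (K_p − 1)/(K_p + 1) = 0.4398.
φ = arcsin(0.4398) = 26.09°.

26.1°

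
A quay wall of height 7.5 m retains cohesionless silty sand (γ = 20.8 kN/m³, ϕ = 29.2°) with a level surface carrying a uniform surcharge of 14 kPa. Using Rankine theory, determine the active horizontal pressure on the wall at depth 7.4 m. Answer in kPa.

K_a = (1 − sin φ)/(1 + sin φ) = 0.3442.
σ_v = γz + q = 20.8 × 7.4 + 14 = 167.9 kPa.
σ_h = K_a σ_v = 0.3442 × 167.9 = 57.80 kPa.

57.8 kPa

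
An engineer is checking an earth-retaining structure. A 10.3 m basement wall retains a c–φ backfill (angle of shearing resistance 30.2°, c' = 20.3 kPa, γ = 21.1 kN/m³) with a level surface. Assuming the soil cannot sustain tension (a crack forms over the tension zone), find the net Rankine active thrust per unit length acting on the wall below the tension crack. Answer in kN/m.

K_a = 0.3307; √K_a = 0.5750.
Tension-crack depth z_c = 2c/(γ√K_a) = 2×20.3/(21.1×0.5750) = 3.346 m.
σ_a at base = K_a γ H − 2c√K_a = 0.3307×21.1×10.3 − 2×20.3×0.5750 = 48.52 kPa.
P_a = ½ × 48.52 × (H − z_c) = 0.5×48.52×6.954 = 168.7 kN/m.

169 kN/m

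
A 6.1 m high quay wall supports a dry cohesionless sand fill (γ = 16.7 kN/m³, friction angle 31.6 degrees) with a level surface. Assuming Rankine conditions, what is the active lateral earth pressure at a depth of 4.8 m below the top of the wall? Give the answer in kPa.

K_a = (1 − sin φ)/(1 + sin φ) = 0.3123.
σ_h = K_a γ z = 0.3123 × 16.7 × 4.8 = 25.04 kPa.

25.0 kPa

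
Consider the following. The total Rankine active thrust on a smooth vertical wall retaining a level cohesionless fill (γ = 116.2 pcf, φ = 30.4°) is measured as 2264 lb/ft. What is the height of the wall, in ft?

10.9 ft

K_a = 0.3280. P_a = ½ K_a γ H² ⇒ H = √(2P_a/(K_a γ)).
H = √(2×2264/(0.3280×116.2)) = 10.90 ft.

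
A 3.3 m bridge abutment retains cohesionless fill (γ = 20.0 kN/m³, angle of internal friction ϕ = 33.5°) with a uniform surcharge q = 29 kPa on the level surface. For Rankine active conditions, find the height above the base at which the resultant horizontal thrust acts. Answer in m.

1.36 m

K_a = 0.2887.
Triangular part P₁ = ½K_aγH² = 31.44 at H/3 = 1.100 m; rectangular part P₂ = K_a q H = 27.63 at H/2 = 1.650 m.
ȳ = (P₁·1.100 + P₂·1.650)/(P₁+P₂) = 1.357 m.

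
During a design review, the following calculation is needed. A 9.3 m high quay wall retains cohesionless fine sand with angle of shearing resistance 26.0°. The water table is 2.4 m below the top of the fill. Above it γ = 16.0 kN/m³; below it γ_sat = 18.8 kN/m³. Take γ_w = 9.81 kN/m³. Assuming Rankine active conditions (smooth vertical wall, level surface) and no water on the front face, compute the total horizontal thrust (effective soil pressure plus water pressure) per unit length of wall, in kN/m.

K_a = tan²(45° − φ/2) = 0.3905.
γ' = 18.8 − 9.81 = 8.990 kN/m³. Depth below WT = 6.9 m.
σ'_h at WT = K_a γ d_w = 14.99 kPa; at base = 14.99 + K_a γ' × 6.9 = 39.21 kPa.
P₁ (0–2.4 m) = ½×14.99×2.4 = 17.99. P₂ (2.4–9.3 m) = ½(14.99+39.21)×6.9 = 187.0.
P_w = ½ γ_w h₂² = 0.5×9.81×6.9² = 233.5. Total = 17.99+187.0+233.5 = 438.5 kN/m.

439 kN/m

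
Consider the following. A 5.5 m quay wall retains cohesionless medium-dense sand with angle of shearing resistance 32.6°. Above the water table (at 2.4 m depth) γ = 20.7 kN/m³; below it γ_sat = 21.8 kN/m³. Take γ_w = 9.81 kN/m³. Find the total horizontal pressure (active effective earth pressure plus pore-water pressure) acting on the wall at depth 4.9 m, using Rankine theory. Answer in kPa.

48.4 kPa

K_a = (1 − sin φ)/(1 + sin φ) = 0.2997.
γ' = 21.8 − 9.81 = 11.99 kN/m³.
Effective vertical stress at 4.9 m: σ'_v = 20.7×2.4 + 11.99×2.50 = 79.66 kPa.
σ'_h = K_a σ'_v = 0.2997 × 79.66 = 23.88 kPa; u = γ_w × 2.50 = 24.53 kPa.
Total σ_h = 23.88 + 24.53 = 48.40 kPa.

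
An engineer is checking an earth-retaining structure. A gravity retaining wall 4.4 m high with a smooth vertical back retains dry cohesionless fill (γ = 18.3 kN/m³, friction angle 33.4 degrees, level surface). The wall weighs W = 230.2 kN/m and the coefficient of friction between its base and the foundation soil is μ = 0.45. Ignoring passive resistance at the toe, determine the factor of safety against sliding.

2.02

K_a = tan²(45° − 33.4°/2) = 0.2899.
P_a = ½K_aγH² = 0.5×0.2899×18.3×4.4² = 51.36 kN/m, acting at H/3 = 1.467 m above the base.
FS_sliding = μW / P_a = 0.45×230.2 / 51.36 = 2.017.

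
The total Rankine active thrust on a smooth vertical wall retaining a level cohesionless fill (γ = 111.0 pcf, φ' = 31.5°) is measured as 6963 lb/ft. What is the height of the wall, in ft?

20.0 ft

K_a = 0.3136. P_a = ½ K_a γ H² ⇒ H = √(2P_a/(K_a γ)).
H = √(2×6963/(0.3136×111.0)) = 20.00 ft.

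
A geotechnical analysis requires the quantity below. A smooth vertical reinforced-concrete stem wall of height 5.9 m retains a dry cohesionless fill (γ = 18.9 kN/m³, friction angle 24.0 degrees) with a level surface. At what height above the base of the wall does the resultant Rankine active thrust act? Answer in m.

1.97 m

K_a = 0.4217.
The pressure distribution is triangular, so the resultant acts at H/3 above the base = 5.9/3 = 1.967 m.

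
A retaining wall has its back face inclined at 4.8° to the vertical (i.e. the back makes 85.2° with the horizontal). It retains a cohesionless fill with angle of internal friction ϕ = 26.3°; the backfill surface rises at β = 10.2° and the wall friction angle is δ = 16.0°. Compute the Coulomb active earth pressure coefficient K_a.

K_a = sin²(α+φ) / [sin²α · sin(α−δ) · (1 + √{sin(φ+δ)sin(φ−β) / (sin(α−δ)sin(α+β))})²].
With α = 85.2°, φ = 26.3°, δ = 16.0°, β = 10.2°: K_a = 0.4449.

0.445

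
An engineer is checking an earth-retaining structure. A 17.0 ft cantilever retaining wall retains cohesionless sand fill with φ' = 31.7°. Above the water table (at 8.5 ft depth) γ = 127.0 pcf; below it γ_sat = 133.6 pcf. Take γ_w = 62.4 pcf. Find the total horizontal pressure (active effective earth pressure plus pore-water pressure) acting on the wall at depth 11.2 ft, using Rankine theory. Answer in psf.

K_a = (1 − sin φ)/(1 + sin φ) = 0.3111.
γ' = 133.6 − 62.4 = 71.20 pcf.
Effective vertical stress at 11.2 ft: σ'_v = 127.0×8.5 + 71.20×2.70 = 1272 psf.
σ'_h = K_a σ'_v = 0.3111 × 1272 = 395.6 psf; u = γ_w × 2.70 = 168.5 psf.
Total σ_h = 395.6 + 168.5 = 564.1 psf.

564 psf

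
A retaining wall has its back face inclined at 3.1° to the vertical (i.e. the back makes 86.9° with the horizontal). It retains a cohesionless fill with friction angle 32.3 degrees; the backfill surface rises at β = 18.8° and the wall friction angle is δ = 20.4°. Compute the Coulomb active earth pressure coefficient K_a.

0.392

K_a = sin²(α+φ) / [sin²α · sin(α−δ) · (1 + √{sin(φ+δ)sin(φ−β) / (sin(α−δ)sin(α+β))})²].
With α = 86.9°, φ = 32.3°, δ = 20.4°, β = 18.8°: K_a = 0.3917.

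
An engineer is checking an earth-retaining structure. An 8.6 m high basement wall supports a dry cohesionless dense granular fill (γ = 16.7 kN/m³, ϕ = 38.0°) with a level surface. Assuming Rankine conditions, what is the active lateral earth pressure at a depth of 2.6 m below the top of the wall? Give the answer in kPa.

K_a = (1 − sin φ)/(1 + sin φ) = 0.2379.
σ_h = K_a γ z = 0.2379 × 16.7 × 2.6 = 10.33 kPa.

10.3 kPa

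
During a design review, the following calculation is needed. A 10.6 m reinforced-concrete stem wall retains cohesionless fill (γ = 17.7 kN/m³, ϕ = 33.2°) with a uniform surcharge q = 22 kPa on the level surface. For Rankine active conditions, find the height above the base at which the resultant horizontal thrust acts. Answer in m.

K_a = 0.2924.
Triangular part P₁ = ½K_aγH² = 290.7 at H/3 = 3.533 m; rectangular part P₂ = K_a q H = 68.18 at H/2 = 5.300 m.
ȳ = (P₁·3.533 + P₂·5.300)/(P₁+P₂) = 3.869 m.

3.87 m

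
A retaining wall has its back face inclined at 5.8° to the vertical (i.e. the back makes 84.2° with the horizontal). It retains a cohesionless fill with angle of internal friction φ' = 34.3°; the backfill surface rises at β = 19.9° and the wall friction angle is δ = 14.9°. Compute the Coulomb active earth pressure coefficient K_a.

0.394

K_a = sin²(α+φ) / [sin²α · sin(α−δ) · (1 + √{sin(φ+δ)sin(φ−β) / (sin(α−δ)sin(α+β))})²].
With α = 84.2°, φ = 34.3°, δ = 14.9°, β = 19.9°: K_a = 0.3937.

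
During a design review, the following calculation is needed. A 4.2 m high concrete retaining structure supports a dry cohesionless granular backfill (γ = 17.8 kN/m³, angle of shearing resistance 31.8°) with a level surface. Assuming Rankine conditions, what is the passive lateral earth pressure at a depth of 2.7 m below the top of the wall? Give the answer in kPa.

155 kPa

K_p = (1 + sin φ)/(1 − sin φ) = 3.228.
σ_h = K_p γ z = 3.228 × 17.8 × 2.7 = 155.1 kPa.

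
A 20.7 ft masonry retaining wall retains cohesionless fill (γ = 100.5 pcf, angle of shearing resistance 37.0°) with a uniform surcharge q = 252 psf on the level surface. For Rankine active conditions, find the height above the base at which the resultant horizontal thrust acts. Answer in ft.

7.57 ft

K_a = 0.2486.
Triangular part P₁ = ½K_aγH² = 5352 at H/3 = 6.900 ft; rectangular part P₂ = K_a q H = 1297 at H/2 = 10.35 ft.
ȳ = (P₁·6.900 + P₂·10.35)/(P₁+P₂) = 7.573 ft.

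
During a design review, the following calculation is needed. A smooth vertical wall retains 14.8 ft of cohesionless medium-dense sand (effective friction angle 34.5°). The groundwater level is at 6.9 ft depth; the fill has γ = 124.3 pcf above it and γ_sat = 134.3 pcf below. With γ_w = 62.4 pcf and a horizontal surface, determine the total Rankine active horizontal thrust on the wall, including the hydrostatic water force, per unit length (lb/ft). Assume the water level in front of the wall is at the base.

5260 lb/ft

K_a = tan²(45° − φ/2) = 0.2768.
γ' = 134.3 − 62.4 = 71.90 pcf. Depth below WT = 7.9 ft.
σ'_h at WT = K_a γ d_w = 237.4 psf; at base = 237.4 + K_a γ' × 7.9 = 394.6 psf.
P₁ (0–6.9 ft) = ½×237.4×6.9 = 819.1. P₂ (6.9–14.8 ft) = ½(237.4+394.6)×7.9 = 2497.
P_w = ½ γ_w h₂² = 0.5×62.4×7.9² = 1947. Total = 819.1+2497+1947 = 5263 lb/ft.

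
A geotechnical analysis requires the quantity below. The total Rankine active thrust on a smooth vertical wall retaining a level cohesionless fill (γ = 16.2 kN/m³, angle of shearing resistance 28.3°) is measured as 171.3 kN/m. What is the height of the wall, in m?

K_a = 0.3568. P_a = ½ K_a γ H² ⇒ H = √(2P_a/(K_a γ)).
H = √(2×171.3/(0.3568×16.2)) = 7.699 m.

7.70 m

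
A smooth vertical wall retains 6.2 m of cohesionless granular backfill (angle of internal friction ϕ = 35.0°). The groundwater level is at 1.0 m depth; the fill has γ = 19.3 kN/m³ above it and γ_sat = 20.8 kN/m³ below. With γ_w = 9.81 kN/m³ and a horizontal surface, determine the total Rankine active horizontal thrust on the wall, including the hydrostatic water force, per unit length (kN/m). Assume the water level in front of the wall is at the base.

K_a = tan²(45° − φ/2) = 0.2710.
γ' = 20.8 − 9.81 = 10.99 kN/m³. Depth below WT = 5.2 m.
σ'_h at WT = K_a γ d_w = 5.230 kPa; at base = 5.230 + K_a γ' × 5.2 = 20.72 kPa.
P₁ (0–1.0 m) = ½×5.230×1.0 = 2.615. P₂ (1.0–6.2 m) = ½(5.230+20.72)×5.2 = 67.46.
P_w = ½ γ_w h₂² = 0.5×9.81×5.2² = 132.6. Total = 2.615+67.46+132.6 = 202.7 kN/m.

203 kN/m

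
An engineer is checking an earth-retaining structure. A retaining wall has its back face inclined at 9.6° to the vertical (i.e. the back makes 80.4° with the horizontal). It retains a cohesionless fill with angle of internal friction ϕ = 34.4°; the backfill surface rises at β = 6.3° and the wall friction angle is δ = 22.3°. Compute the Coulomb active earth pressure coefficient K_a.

K_a = sin²(α+φ) / [sin²α · sin(α−δ) · (1 + √{sin(φ+δ)sin(φ−β) / (sin(α−δ)sin(α+β))})²].
With α = 80.4°, φ = 34.4°, δ = 22.3°, β = 6.3°: K_a = 0.3531.

0.353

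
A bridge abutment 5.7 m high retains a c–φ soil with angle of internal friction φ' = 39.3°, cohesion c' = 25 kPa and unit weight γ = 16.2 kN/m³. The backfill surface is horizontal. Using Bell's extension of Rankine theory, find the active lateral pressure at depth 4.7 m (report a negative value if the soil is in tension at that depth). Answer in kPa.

K_a = (1 − sin φ)/(1 + sin φ) = 0.2245.
σ_a = K_a γ z − 2c√K_a = 0.2245×16.2×4.7 − 2×25×0.4738 = -6.598 kPa.

-6.60 kPa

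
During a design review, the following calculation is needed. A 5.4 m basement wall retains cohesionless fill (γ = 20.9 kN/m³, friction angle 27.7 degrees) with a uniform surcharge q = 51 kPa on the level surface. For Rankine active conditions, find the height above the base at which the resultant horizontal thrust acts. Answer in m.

K_a = 0.3653.
Triangular part P₁ = ½K_aγH² = 111.3 at H/3 = 1.800 m; rectangular part P₂ = K_a q H = 100.6 at H/2 = 2.700 m.
ȳ = (P₁·1.800 + P₂·2.700)/(P₁+P₂) = 2.227 m.

2.23 m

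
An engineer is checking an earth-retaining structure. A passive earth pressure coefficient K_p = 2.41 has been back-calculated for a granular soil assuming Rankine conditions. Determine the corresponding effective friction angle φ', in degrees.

24.4°

K_p = (1+sin φ)/(1−sin φ) ⇒ sin φ = (K_p − 1)/(K_p + 1) = 0.4135.
φ = arcsin(0.4135) = 24.42°.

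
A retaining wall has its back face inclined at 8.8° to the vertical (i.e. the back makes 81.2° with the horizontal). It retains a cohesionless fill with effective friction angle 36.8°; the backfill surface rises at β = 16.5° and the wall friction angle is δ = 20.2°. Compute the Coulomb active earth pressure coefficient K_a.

K_a = sin²(α+φ) / [sin²α · sin(α−δ) · (1 + √{sin(φ+δ)sin(φ−β) / (sin(α−δ)sin(α+β))})²].
With α = 81.2°, φ = 36.8°, δ = 20.2°, β = 16.5°: K_a = 0.3659.

0.366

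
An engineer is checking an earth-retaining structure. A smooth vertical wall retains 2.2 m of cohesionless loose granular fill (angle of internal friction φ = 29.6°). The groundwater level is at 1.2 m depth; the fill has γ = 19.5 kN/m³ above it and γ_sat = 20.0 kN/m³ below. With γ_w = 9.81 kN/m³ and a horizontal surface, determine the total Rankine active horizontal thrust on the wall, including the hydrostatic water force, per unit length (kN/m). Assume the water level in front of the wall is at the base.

K_a = tan²(45° − φ/2) = 0.3387.
γ' = 20.0 − 9.81 = 10.19 kN/m³. Depth below WT = 1.0 m.
σ'_h at WT = K_a γ d_w = 7.927 kPa; at base = 7.927 + K_a γ' × 1.0 = 11.38 kPa.
P₁ (0–1.2 m) = ½×7.927×1.2 = 4.756. P₂ (1.2–2.2 m) = ½(7.927+11.38)×1.0 = 9.652.
P_w = ½ γ_w h₂² = 0.5×9.81×1.0² = 4.905. Total = 4.756+9.652+4.905 = 19.31 kN/m.

19.3 kN/m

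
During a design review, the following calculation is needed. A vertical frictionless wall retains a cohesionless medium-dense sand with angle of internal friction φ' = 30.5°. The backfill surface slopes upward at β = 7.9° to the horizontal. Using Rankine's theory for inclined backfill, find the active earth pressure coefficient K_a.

0.336

K_a = cos β · (cos β − √(cos²β − cos²φ)) / (cos β + √(cos²β − cos²φ)).
cos β = 0.9905, cos φ = 0.8616, √(cos²β − cos²φ) = 0.4886.
K_a = 0.9905 × (0.9905 − 0.4886)/(0.9905 + 0.4886) = 0.3361.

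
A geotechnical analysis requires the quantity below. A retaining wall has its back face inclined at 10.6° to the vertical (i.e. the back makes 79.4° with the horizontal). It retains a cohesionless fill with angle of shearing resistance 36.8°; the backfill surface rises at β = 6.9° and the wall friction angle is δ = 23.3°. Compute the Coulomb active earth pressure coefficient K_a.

K_a = sin²(α+φ) / [sin²α · sin(α−δ) · (1 + √{sin(φ+δ)sin(φ−β) / (sin(α−δ)sin(α+β))})²].
With α = 79.4°, φ = 36.8°, δ = 23.3°, β = 6.9°: K_a = 0.3384.

0.338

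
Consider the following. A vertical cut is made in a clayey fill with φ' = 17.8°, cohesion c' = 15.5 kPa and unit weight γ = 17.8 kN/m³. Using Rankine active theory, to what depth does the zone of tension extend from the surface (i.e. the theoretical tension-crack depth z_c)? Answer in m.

2.39 m

K_a = tan²(45° − 17.8°/2) = 0.5318; √K_a = 0.7292.
The active pressure is zero where K_a γ z = 2c√K_a, so z_c = 2c/(γ√K_a) = 2×15.5/(17.8×0.7292) = 2.388 m.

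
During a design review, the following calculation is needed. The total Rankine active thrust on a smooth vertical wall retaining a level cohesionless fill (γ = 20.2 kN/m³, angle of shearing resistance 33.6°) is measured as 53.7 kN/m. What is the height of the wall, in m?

K_a = 0.2875. P_a = ½ K_a γ H² ⇒ H = √(2P_a/(K_a γ)).
H = √(2×53.7/(0.2875×20.2)) = 4.300 m.

4.30 m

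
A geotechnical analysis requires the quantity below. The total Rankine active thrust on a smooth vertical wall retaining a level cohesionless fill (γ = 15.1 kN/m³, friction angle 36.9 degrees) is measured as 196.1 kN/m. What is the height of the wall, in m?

10.2 m

K_a = 0.2497. P_a = ½ K_a γ H² ⇒ H = √(2P_a/(K_a γ)).
H = √(2×196.1/(0.2497×15.1)) = 10.20 m.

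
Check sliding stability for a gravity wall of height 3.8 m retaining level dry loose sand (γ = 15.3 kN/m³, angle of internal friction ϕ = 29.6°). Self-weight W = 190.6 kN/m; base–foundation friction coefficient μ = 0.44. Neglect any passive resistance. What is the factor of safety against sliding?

K_a = tan²(45° − 29.6°/2) = 0.3387.
P_a = ½K_aγH² = 0.5×0.3387×15.3×3.8² = 37.42 kN/m, acting at H/3 = 1.267 m above the base.
FS_sliding = μW / P_a = 0.44×190.6 / 37.42 = 2.241.

2.24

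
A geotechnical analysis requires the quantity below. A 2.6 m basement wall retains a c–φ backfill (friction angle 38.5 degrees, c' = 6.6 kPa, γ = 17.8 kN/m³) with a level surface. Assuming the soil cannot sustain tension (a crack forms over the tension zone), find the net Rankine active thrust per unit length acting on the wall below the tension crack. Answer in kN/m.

2.34 kN/m

K_a = 0.2327; √K_a = 0.4823.
Tension-crack depth z_c = 2c/(γ√K_a) = 2×6.6/(17.8×0.4823) = 1.537 m.
σ_a at base = K_a γ H − 2c√K_a = 0.2327×17.8×2.6 − 2×6.6×0.4823 = 4.400 kPa.
P_a = ½ × 4.400 × (H − z_c) = 0.5×4.400×1.063 = 2.338 kN/m.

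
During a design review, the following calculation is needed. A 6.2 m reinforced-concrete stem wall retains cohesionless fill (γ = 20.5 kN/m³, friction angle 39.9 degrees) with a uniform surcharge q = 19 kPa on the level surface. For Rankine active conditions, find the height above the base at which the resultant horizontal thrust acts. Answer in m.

2.30 m

K_a = 0.2184.
Triangular part P₁ = ½K_aγH² = 86.07 at H/3 = 2.067 m; rectangular part P₂ = K_a q H = 25.73 at H/2 = 3.100 m.
ȳ = (P₁·2.067 + P₂·3.100)/(P₁+P₂) = 2.305 m.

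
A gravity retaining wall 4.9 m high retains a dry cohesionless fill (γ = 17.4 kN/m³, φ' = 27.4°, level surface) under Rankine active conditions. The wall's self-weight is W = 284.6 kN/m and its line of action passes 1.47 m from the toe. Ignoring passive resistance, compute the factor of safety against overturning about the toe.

K_a = tan²(45° − 27.4°/2) = 0.3697.
P_a = ½K_aγH² = 0.5×0.3697×17.4×4.9² = 77.22 kN/m, acting at H/3 = 1.633 m above the base.
Overturning moment M_o = P_a × H/3 = 77.22 × 1.633 = 126.1.
Resisting moment M_r = W × 1.47 = 284.6 × 1.47 = 418.4.
FS_overturning = M_r/M_o = 418.4/126.1 = 3.317.

3.32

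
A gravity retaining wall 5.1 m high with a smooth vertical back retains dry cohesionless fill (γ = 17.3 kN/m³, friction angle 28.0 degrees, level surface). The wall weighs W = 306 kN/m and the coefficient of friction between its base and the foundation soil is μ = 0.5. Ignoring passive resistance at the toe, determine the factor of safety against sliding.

K_a = tan²(45° − 28.0°/2) = 0.3610.
P_a = ½K_aγH² = 0.5×0.3610×17.3×5.1² = 81.23 kN/m, acting at H/3 = 1.700 m above the base.
FS_sliding = μW / P_a = 0.5×306 / 81.23 = 1.884.

1.88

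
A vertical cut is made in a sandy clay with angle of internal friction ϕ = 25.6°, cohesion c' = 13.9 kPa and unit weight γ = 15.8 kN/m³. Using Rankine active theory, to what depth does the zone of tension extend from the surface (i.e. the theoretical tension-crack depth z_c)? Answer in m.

K_a = tan²(45° − 25.6°/2) = 0.3966; √K_a = 0.6297.
The active pressure is zero where K_a γ z = 2c√K_a, so z_c = 2c/(γ√K_a) = 2×13.9/(15.8×0.6297) = 2.794 m.

2.79 m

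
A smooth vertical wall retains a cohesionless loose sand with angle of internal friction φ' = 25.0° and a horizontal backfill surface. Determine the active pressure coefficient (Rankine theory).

K_a = (1 − sin φ)/(1 + sin φ) = (1 − sin 25.0°)/(1 + sin 25.0°) = 0.4059.

0.406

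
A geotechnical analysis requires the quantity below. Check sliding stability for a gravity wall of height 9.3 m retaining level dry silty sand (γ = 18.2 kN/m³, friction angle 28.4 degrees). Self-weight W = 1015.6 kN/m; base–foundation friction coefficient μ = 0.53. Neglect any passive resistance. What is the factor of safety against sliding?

1.92

K_a = tan²(45° − 28.4°/2) = 0.3554.
P_a = ½K_aγH² = 0.5×0.3554×18.2×9.3² = 279.7 kN/m, acting at H/3 = 3.100 m above the base.
FS_sliding = μW / P_a = 0.53×1015.6 / 279.7 = 1.925.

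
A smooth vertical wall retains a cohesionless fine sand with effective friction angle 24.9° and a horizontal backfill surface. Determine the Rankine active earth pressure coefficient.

K_a = tan²(45° − φ/2) = tan²(32.55°) = 0.4074.

0.407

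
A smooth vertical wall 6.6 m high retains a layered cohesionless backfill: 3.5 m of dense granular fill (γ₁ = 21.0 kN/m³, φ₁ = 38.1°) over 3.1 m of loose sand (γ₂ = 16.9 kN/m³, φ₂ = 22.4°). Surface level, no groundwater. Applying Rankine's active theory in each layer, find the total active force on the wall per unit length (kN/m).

K_a1 = tan²(45°−38.1°/2) = 0.2368; K_a2 = tan²(45°−22.4°/2) = 0.4482.
Layer 1: σ at base = K_a1 γ₁ h₁ = 17.41 kPa; P₁ = ½×17.41×3.5 = 30.46.
Layer 2: σ_v at top = γ₁h₁ = 73.50; σ_h top = K_a2×73.50 = 32.94; σ_h base = K_a2×(73.50+16.9×3.1) = 56.42.
P₂ = ½(32.94+56.42)×3.1 = 138.5. Total P_a = 30.46+138.5 = 169.0 kN/m.

169 kN/m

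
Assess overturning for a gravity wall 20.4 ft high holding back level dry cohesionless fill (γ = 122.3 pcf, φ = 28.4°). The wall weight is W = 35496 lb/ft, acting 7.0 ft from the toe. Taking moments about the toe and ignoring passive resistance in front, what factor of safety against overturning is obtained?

4.04

K_a = tan²(45° − 28.4°/2) = 0.3554.
P_a = ½K_aγH² = 0.5×0.3554×122.3×20.4² = 9043 lb/ft, acting at H/3 = 6.800 ft above the base.
Overturning moment M_o = P_a × H/3 = 9043 × 6.800 = 61490.
Resisting moment M_r = W × 7.0 = 35496 × 7.0 = 248500.
FS_overturning = M_r/M_o = 248500/61490 = 4.041.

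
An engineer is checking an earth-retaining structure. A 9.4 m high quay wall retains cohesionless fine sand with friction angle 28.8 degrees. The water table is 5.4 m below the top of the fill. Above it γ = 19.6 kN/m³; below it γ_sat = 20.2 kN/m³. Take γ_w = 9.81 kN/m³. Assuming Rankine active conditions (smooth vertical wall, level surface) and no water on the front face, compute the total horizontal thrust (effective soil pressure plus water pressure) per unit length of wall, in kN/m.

K_a = tan²(45° − φ/2) = 0.3498.
γ' = 20.2 − 9.81 = 10.39 kN/m³. Depth below WT = 4.0 m.
σ'_h at WT = K_a γ d_w = 37.02 kPa; at base = 37.02 + K_a γ' × 4.0 = 51.55 kPa.
P₁ (0–5.4 m) = ½×37.02×5.4 = 99.95. P₂ (5.4–9.4 m) = ½(37.02+51.55)×4.0 = 177.1.
P_w = ½ γ_w h₂² = 0.5×9.81×4.0² = 78.48. Total = 99.95+177.1+78.48 = 355.6 kN/m.

356 kN/m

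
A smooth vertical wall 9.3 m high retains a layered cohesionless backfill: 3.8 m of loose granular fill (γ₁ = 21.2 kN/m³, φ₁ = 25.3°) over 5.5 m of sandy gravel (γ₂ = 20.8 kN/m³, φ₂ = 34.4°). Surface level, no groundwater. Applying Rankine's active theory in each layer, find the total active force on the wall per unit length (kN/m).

K_a1 = tan²(45°−25.3°/2) = 0.4012; K_a2 = tan²(45°−34.4°/2) = 0.2780.
Layer 1: σ at base = K_a1 γ₁ h₁ = 32.32 kPa; P₁ = ½×32.32×3.8 = 61.41.
Layer 2: σ_v at top = γ₁h₁ = 80.56; σ_h top = K_a2×80.56 = 22.39; σ_h base = K_a2×(80.56+20.8×5.5) = 54.20.
P₂ = ½(22.39+54.20)×5.5 = 210.6. Total P_a = 61.41+210.6 = 272.0 kN/m.

272 kN/m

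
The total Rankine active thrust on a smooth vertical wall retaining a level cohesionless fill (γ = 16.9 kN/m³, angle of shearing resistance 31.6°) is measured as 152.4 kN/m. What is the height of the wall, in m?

K_a = 0.3123. P_a = ½ K_a γ H² ⇒ H = √(2P_a/(K_a γ)).
H = √(2×152.4/(0.3123×16.9)) = 7.599 m.

7.60 m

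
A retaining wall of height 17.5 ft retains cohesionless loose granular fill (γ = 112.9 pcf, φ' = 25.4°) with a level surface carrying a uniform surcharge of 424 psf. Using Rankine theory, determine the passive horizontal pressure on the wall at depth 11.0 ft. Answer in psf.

4170 psf

K_p = (1 + sin φ)/(1 − sin φ) = 2.502.
σ_v = γz + q = 112.9 × 11.0 + 424 = 1666 psf.
σ_h = K_p σ_v = 2.502 × 1666 = 4168 psf.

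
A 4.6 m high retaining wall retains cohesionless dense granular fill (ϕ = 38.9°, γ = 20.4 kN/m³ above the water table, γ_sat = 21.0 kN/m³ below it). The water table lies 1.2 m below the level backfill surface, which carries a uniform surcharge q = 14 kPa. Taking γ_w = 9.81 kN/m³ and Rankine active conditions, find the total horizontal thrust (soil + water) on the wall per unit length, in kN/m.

K_a = tan²(45° − φ/2) = 0.2285.
γ' = 21.0 − 9.81 = 11.19 kN/m³. h₂ = H − d_w = 3.4 m.
σ'_h: at surface K_a·q = 3.199; at WT K_a(q+γd_w) = 8.794; at base K_a(q+γd_w+γ'h₂) = 17.49 kPa.
P₁ = ½(3.199+8.794)×1.2 = 7.196; P₂ = ½(8.794+17.49)×3.4 = 44.68; P_w = ½γ_w h₂² = 56.70.
Total = 7.196+44.68+56.70 = 108.6 kN/m.

109 kN/m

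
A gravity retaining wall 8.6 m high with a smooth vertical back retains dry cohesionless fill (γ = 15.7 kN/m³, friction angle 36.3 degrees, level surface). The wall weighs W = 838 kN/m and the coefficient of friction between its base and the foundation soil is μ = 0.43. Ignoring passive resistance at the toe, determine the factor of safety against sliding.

2.42

K_a = tan²(45° − 36.3°/2) = 0.2563.
P_a = ½K_aγH² = 0.5×0.2563×15.7×8.6² = 148.8 kN/m, acting at H/3 = 2.867 m above the base.
FS_sliding = μW / P_a = 0.43×838 / 148.8 = 2.422.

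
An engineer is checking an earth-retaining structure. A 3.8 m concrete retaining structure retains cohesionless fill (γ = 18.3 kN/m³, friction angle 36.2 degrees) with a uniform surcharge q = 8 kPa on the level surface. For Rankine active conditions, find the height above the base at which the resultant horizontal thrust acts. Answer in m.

K_a = 0.2574.
Triangular part P₁ = ½K_aγH² = 34.01 at H/3 = 1.267 m; rectangular part P₂ = K_a q H = 7.824 at H/2 = 1.900 m.
ȳ = (P₁·1.267 + P₂·1.900)/(P₁+P₂) = 1.385 m.

1.39 m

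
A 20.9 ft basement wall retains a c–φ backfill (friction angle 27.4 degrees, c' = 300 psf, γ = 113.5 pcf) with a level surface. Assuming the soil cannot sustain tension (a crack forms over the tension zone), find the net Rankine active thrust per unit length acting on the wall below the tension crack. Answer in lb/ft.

3130 lb/ft

K_a = 0.3697; √K_a = 0.6080.
Tension-crack depth z_c = 2c/(γ√K_a) = 2×300/(113.5×0.6080) = 8.695 ft.
σ_a at base = K_a γ H − 2c√K_a = 0.3697×113.5×20.9 − 2×300×0.6080 = 512.1 psf.
P_a = ½ × 512.1 × (H − z_c) = 0.5×512.1×12.21 = 3125 lb/ft.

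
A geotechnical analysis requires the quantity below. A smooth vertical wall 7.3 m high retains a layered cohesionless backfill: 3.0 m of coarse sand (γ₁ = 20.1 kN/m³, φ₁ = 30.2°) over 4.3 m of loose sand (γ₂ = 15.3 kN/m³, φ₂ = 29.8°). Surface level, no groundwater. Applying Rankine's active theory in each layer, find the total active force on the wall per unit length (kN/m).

K_a1 = tan²(45°−30.2°/2) = 0.3307; K_a2 = tan²(45°−29.8°/2) = 0.3360.
Layer 1: σ at base = K_a1 γ₁ h₁ = 19.94 kPa; P₁ = ½×19.94×3.0 = 29.91.
Layer 2: σ_v at top = γ₁h₁ = 60.30; σ_h top = K_a2×60.30 = 20.26; σ_h base = K_a2×(60.30+15.3×4.3) = 42.37.
P₂ = ½(20.26+42.37)×4.3 = 134.7. Total P_a = 29.91+134.7 = 164.6 kN/m.

165 kN/m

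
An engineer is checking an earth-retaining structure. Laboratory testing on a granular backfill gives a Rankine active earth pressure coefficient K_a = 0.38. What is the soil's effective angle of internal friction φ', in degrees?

K_a = tan²(45° − φ/2) ⇒ 45° − φ/2 = arctan(√0.38) = 31.65°.
φ = 2(45° − 31.65°) = 26.70°.

26.7°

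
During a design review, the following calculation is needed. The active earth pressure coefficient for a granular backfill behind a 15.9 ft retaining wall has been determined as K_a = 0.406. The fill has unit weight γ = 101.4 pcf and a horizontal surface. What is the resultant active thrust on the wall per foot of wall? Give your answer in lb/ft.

5200 lb/ft

P = ½ K_a γ H² = 0.5 × 0.406 × 101.4 × 15.9² = 5204 lb/ft.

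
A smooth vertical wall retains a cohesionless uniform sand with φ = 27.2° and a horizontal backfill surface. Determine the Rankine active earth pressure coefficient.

K_a = (1 − sin φ)/(1 + sin φ) = (1 − sin 27.2°)/(1 + sin 27.2°) = 0.3726.

0.373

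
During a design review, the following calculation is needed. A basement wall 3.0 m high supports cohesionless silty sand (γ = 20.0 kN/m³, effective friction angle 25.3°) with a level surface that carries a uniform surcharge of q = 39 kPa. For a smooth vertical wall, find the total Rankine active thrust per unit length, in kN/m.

K_a = tan²(45° − φ/2) = 0.4012.
Soil triangle: ½ K_a γ H² = 0.5×0.4012×20.0×3.0² = 36.11 kN/m.
Surcharge rectangle: K_a q H = 0.4012×39×3.0 = 46.94 kN/m.
Total = 36.11 + 46.94 = 83.05 kN/m.

83.0 kN/m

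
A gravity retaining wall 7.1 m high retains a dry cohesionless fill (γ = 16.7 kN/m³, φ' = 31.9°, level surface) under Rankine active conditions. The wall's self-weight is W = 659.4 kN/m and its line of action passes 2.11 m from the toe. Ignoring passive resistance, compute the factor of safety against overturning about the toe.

K_a = tan²(45° − 31.9°/2) = 0.3085.
P_a = ½K_aγH² = 0.5×0.3085×16.7×7.1² = 129.9 kN/m, acting at H/3 = 2.367 m above the base.
Overturning moment M_o = P_a × H/3 = 129.9 × 2.367 = 307.3.
Resisting moment M_r = W × 2.11 = 659.4 × 2.11 = 1391.
FS_overturning = M_r/M_o = 1391/307.3 = 4.527.

4.53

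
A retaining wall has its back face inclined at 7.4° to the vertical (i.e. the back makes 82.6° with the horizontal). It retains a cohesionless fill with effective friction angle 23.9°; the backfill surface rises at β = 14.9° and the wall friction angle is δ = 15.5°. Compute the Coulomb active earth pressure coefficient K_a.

K_a = sin²(α+φ) / [sin²α · sin(α−δ) · (1 + √{sin(φ+δ)sin(φ−β) / (sin(α−δ)sin(α+β))})²].
With α = 82.6°, φ = 23.9°, δ = 15.5°, β = 14.9°: K_a = 0.5739.

0.574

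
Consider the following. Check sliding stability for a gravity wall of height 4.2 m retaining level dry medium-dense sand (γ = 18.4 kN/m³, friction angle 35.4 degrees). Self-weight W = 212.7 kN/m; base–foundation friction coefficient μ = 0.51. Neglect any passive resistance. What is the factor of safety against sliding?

K_a = tan²(45° − 35.4°/2) = 0.2664.
P_a = ½K_aγH² = 0.5×0.2664×18.4×4.2² = 43.23 kN/m, acting at H/3 = 1.400 m above the base.
FS_sliding = μW / P_a = 0.51×212.7 / 43.23 = 2.509.

2.51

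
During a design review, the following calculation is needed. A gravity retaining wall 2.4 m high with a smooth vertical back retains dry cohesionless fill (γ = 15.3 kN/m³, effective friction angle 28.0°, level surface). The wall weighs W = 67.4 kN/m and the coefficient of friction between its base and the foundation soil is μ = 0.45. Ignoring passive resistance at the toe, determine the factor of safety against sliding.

1.91

K_a = tan²(45° − 28.0°/2) = 0.3610.
P_a = ½K_aγH² = 0.5×0.3610×15.3×2.4² = 15.91 kN/m, acting at H/3 = 0.8000 m above the base.
FS_sliding = μW / P_a = 0.45×67.4 / 15.91 = 1.907.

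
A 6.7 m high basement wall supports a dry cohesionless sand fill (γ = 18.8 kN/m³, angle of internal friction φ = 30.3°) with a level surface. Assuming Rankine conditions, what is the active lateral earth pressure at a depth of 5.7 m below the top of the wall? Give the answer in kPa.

35.3 kPa

K_a = (1 − sin φ)/(1 + sin φ) = 0.3293.
σ_h = K_a γ z = 0.3293 × 18.8 × 5.7 = 35.29 kPa.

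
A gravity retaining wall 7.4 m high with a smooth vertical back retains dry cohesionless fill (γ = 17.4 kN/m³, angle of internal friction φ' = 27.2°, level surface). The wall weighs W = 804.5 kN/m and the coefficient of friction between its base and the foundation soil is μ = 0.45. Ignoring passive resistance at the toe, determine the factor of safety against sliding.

K_a = tan²(45° − 27.2°/2) = 0.3726.
P_a = ½K_aγH² = 0.5×0.3726×17.4×7.4² = 177.5 kN/m, acting at H/3 = 2.467 m above the base.
FS_sliding = μW / P_a = 0.45×804.5 / 177.5 = 2.039.

2.04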